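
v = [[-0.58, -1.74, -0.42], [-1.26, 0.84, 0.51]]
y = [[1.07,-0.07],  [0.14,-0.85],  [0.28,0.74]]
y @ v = [[-0.53, -1.92, -0.49], [0.99, -0.96, -0.49], [-1.09, 0.13, 0.26]]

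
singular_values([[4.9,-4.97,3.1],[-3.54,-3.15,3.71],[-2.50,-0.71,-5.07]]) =[8.76, 5.71, 4.19]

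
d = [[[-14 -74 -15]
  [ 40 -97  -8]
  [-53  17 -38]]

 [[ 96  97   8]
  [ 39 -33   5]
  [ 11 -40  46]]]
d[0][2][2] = -38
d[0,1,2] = -8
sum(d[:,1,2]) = -3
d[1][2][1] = -40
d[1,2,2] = 46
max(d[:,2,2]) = 46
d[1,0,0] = 96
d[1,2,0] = 11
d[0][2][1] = 17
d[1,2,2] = 46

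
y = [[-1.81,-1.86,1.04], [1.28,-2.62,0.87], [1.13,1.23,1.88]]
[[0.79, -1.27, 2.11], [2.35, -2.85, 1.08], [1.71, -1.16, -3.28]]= y @ [[0.46, -0.4, -0.61], [-0.38, 0.63, -0.96], [0.88, -0.79, -0.75]]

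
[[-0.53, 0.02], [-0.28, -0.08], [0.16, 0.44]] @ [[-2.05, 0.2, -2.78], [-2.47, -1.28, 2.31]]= [[1.04, -0.13, 1.52],[0.77, 0.05, 0.59],[-1.41, -0.53, 0.57]]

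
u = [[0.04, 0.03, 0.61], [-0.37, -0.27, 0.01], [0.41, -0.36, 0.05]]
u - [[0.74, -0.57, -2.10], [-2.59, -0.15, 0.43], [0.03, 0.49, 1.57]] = [[-0.70, 0.60, 2.71],[2.22, -0.12, -0.42],[0.38, -0.85, -1.52]]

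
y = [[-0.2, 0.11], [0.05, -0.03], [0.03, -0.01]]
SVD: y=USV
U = [[-0.96, 0.03],[0.25, -0.37],[0.13, 0.93]]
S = [0.24, 0.01]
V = [[0.88, -0.48],  [0.48, 0.88]]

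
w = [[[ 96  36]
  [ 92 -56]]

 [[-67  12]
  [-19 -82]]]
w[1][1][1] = -82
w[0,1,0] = 92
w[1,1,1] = -82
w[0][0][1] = 36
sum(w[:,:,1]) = -90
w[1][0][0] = -67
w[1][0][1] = 12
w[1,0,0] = -67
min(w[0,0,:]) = 36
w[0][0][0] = 96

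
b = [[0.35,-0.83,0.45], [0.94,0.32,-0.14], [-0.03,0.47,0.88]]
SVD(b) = [[-0.97, 0.08, 0.23],[-0.07, -0.99, 0.08],[0.24, 0.06, 0.97]] @ diag([1.0075046666096887, 1.0028115801552036, 0.9974985120120856]) @ [[-0.41, 0.89, -0.21], [-0.90, -0.36, 0.23], [0.13, 0.29, 0.95]]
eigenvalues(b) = [(0.28+0.97j), (0.28-0.97j), (1+0j)]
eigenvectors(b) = [[(-0.06+0.67j),(-0.06-0.67j),(0.32+0j)], [(0.68+0j),(0.68-0j),(0.25+0j)], [-0.17-0.23j,(-0.17+0.23j),(0.92+0j)]]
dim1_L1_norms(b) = [1.63, 1.4, 1.38]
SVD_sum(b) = [[0.4, -0.87, 0.21], [0.03, -0.06, 0.01], [-0.10, 0.21, -0.05]] + [[-0.08, -0.03, 0.02], [0.9, 0.36, -0.23], [-0.06, -0.02, 0.02]] + [[0.03,0.07,0.22], [0.01,0.02,0.08], [0.13,0.28,0.92]]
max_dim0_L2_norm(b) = 1.01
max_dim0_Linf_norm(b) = 0.94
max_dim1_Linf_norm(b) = 0.94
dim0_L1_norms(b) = [1.32, 1.62, 1.47]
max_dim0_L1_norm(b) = 1.62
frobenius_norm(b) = 1.74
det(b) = 1.01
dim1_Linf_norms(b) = [0.83, 0.94, 0.88]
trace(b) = 1.55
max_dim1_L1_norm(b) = 1.63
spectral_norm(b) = 1.01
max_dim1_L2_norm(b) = 1.01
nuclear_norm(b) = 3.01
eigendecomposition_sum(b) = [[0.13+0.43j, -0.45+0.09j, 0.08-0.17j],[(0.43-0.16j), (0.13+0.45j), (-0.18-0.07j)],[(-0.16-0.11j), 0.12-0.15j, 0.02+0.08j]] + [[0.13-0.43j, (-0.45-0.09j), (0.08+0.17j)], [(0.43+0.16j), 0.13-0.45j, -0.18+0.07j], [(-0.16+0.11j), 0.12+0.15j, (0.02-0.08j)]] + [[0.10-0.00j, (0.08+0j), (0.29+0j)], [(0.08-0j), (0.06+0j), 0.23+0.00j], [(0.29-0j), 0.23+0.00j, 0.84+0.00j]]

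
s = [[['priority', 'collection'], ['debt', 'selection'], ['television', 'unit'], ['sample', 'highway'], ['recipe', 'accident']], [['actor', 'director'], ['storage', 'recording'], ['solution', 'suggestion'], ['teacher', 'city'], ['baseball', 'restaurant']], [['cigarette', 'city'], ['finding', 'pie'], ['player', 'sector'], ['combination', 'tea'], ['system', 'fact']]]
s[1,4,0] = 'baseball'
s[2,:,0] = ['cigarette', 'finding', 'player', 'combination', 'system']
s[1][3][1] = 'city'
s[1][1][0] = 'storage'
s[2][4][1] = 'fact'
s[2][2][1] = 'sector'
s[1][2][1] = 'suggestion'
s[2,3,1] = 'tea'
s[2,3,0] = 'combination'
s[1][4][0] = 'baseball'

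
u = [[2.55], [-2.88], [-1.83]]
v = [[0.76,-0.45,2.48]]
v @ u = [[-1.30]]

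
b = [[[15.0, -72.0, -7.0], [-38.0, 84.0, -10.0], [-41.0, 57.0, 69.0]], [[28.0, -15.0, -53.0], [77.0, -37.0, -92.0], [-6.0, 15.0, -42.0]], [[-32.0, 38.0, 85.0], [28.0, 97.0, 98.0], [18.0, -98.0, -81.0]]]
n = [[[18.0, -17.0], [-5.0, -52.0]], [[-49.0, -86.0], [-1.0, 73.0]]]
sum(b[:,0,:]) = -13.0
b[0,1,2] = -10.0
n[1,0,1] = -86.0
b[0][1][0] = -38.0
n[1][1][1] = 73.0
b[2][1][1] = 97.0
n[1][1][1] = 73.0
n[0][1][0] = -5.0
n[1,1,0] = -1.0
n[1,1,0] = -1.0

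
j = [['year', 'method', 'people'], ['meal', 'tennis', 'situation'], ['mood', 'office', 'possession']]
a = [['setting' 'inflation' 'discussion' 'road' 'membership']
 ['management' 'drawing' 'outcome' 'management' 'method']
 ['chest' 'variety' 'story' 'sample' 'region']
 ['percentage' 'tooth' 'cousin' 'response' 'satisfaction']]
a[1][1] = 'drawing'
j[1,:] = ['meal', 'tennis', 'situation']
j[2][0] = 'mood'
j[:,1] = ['method', 'tennis', 'office']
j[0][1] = 'method'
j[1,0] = 'meal'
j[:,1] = ['method', 'tennis', 'office']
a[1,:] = ['management', 'drawing', 'outcome', 'management', 'method']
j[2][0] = 'mood'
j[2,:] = ['mood', 'office', 'possession']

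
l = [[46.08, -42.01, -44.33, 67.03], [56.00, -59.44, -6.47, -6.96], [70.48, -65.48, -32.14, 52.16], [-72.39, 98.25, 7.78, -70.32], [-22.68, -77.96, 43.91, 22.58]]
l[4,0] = -22.68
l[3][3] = -70.32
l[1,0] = 56.0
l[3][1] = 98.25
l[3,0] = -72.39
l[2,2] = -32.14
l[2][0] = 70.48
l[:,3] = [67.03, -6.96, 52.16, -70.32, 22.58]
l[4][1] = -77.96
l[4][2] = 43.91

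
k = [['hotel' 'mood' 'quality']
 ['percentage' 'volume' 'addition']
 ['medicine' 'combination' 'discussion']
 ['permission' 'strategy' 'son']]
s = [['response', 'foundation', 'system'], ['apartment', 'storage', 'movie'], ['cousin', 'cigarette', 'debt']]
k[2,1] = 'combination'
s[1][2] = 'movie'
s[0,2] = 'system'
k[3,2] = 'son'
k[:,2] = ['quality', 'addition', 'discussion', 'son']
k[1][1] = 'volume'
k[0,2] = 'quality'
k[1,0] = 'percentage'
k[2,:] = ['medicine', 'combination', 'discussion']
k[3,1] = 'strategy'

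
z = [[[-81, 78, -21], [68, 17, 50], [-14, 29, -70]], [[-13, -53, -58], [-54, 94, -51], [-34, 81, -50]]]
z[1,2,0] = -34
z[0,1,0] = 68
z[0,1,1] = 17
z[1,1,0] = -54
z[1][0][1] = -53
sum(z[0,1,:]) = 135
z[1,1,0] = -54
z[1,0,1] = -53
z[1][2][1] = 81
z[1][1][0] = -54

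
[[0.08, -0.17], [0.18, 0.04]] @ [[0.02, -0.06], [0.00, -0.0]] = [[0.0, -0.00], [0.0, -0.01]]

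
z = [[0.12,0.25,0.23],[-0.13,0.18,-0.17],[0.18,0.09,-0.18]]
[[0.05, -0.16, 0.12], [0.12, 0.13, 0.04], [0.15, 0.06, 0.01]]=z @ [[0.23, -0.26, 0.01], [0.44, -0.00, 0.34], [-0.40, -0.58, 0.14]]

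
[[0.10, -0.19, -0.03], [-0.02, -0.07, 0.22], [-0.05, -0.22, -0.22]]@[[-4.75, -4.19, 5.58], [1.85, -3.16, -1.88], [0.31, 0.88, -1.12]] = [[-0.84, 0.16, 0.95], [0.03, 0.50, -0.23], [-0.24, 0.71, 0.38]]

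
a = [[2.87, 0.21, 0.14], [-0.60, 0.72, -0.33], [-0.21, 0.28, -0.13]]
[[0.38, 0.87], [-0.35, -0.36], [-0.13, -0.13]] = a @ [[0.23, 0.28], [-0.72, -0.02], [-0.94, 0.53]]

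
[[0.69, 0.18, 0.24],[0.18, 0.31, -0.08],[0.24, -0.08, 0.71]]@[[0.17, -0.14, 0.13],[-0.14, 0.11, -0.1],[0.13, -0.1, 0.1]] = [[0.12, -0.1, 0.10], [-0.02, 0.02, -0.02], [0.14, -0.11, 0.11]]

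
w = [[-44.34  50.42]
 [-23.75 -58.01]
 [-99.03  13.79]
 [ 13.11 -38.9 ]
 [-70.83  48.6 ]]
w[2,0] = -99.03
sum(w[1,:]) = -81.75999999999999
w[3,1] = -38.9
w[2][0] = -99.03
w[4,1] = 48.6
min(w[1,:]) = -58.01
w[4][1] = 48.6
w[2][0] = -99.03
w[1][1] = -58.01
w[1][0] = -23.75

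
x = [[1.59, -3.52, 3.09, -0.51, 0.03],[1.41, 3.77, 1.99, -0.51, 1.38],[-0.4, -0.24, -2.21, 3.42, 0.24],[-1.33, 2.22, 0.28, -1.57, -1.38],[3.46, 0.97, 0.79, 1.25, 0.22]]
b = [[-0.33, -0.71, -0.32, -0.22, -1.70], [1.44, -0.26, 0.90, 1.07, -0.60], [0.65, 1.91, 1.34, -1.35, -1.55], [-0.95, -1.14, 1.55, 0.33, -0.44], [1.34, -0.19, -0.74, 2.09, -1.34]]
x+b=[[1.26, -4.23, 2.77, -0.73, -1.67],[2.85, 3.51, 2.89, 0.56, 0.78],[0.25, 1.67, -0.87, 2.07, -1.31],[-2.28, 1.08, 1.83, -1.24, -1.82],[4.80, 0.78, 0.05, 3.34, -1.12]]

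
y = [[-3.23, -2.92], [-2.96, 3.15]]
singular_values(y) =[4.38, 4.29]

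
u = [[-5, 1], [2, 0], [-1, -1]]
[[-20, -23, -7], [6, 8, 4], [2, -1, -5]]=u @ [[3, 4, 2], [-5, -3, 3]]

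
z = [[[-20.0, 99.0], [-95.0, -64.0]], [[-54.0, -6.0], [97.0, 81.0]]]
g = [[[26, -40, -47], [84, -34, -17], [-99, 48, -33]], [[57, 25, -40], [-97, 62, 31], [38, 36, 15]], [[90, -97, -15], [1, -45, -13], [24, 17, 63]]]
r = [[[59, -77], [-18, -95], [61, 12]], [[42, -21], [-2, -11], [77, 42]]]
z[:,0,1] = [99.0, -6.0]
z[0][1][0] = -95.0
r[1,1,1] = -11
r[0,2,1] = 12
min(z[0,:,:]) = -95.0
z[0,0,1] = 99.0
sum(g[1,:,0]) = -2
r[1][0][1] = -21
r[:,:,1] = [[-77, -95, 12], [-21, -11, 42]]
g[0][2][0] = -99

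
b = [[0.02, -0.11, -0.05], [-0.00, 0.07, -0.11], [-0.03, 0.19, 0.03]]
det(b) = -0.000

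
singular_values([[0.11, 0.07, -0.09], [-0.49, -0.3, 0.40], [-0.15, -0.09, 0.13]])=[0.75, 0.01, 0.0]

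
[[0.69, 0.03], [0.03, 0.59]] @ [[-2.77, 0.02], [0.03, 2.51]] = [[-1.91, 0.09], [-0.07, 1.48]]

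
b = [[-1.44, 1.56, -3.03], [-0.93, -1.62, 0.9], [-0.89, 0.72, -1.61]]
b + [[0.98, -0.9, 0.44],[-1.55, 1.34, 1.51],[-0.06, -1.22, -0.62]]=[[-0.46, 0.66, -2.59], [-2.48, -0.28, 2.41], [-0.95, -0.50, -2.23]]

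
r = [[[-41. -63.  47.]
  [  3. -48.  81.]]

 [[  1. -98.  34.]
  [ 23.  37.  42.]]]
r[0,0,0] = -41.0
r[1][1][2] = 42.0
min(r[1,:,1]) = -98.0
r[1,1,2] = 42.0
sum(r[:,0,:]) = -120.0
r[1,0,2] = 34.0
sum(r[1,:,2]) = 76.0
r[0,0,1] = -63.0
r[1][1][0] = 23.0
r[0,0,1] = -63.0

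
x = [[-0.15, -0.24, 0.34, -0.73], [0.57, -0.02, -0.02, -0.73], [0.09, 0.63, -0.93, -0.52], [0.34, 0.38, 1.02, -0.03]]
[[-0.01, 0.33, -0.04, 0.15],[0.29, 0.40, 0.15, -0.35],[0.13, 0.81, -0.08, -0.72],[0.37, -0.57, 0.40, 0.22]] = x @ [[0.41, -0.16, 0.31, -0.38], [0.26, -0.01, 0.18, -0.28], [0.13, -0.52, 0.22, 0.45], [-0.09, -0.66, 0.03, 0.18]]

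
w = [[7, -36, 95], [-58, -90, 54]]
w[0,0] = 7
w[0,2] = 95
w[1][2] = 54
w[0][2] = 95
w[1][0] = -58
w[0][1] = -36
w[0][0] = 7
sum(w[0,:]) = 66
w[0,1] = -36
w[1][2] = 54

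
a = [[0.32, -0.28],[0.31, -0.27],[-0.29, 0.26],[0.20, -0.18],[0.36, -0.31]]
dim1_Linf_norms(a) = [0.32, 0.31, 0.29, 0.2, 0.36]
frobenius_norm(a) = 0.89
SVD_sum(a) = [[0.32, -0.28], [0.31, -0.27], [-0.29, 0.26], [0.20, -0.18], [0.36, -0.31]] + [[0.0, 0.00], [0.0, 0.00], [0.0, 0.0], [-0.0, -0.00], [0.0, 0.00]]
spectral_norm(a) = 0.89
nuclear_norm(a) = 0.90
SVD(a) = [[-0.48, -0.05], [-0.46, -0.18], [0.44, -0.61], [-0.30, 0.50], [-0.53, -0.58]] @ diag([0.8941751695811347, 0.007125033652481103]) @ [[-0.75, 0.66], [-0.66, -0.75]]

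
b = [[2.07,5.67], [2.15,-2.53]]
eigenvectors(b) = [[0.95, -0.66], [0.31, 0.75]]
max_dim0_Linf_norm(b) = 5.67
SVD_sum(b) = [[1.19, 5.85], [-0.41, -2.01]] + [[0.88, -0.18], [2.56, -0.52]]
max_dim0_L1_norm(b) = 8.2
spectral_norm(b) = 6.31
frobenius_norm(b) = 6.89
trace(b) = -0.46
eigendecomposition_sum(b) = [[3.06, 2.68], [1.02, 0.89]] + [[-0.99, 2.99],[1.13, -3.42]]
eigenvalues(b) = [3.95, -4.41]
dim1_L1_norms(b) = [7.74, 4.68]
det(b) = -17.43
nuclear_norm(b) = 9.07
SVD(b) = [[-0.95, 0.32], [0.32, 0.95]] @ diag([6.311273860745824, 2.7613442839795455]) @ [[-0.20, -0.98], [0.98, -0.20]]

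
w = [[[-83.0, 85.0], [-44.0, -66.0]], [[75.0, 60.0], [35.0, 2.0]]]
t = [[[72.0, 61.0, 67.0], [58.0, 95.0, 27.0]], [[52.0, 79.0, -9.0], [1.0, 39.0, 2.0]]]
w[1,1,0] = 35.0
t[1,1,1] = 39.0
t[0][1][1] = 95.0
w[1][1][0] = 35.0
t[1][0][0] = 52.0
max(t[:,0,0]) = 72.0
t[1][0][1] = 79.0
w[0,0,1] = 85.0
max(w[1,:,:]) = 75.0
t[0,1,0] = 58.0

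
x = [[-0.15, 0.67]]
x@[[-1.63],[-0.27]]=[[0.06]]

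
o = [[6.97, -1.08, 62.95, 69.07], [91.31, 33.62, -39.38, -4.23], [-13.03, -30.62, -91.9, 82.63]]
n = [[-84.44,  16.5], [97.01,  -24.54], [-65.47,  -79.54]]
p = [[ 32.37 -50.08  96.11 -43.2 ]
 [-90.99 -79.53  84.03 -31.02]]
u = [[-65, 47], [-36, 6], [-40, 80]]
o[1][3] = -4.23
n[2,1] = -79.54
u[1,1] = 6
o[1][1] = 33.62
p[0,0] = 32.37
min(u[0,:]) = -65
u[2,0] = -40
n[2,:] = [-65.47, -79.54]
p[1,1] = -79.53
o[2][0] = -13.03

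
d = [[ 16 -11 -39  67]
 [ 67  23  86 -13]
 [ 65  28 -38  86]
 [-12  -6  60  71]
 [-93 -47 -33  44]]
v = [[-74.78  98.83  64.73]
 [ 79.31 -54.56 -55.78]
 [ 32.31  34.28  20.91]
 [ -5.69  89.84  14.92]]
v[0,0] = -74.78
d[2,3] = 86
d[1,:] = [67, 23, 86, -13]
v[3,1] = 89.84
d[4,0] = -93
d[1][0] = 67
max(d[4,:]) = 44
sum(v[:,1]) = 168.39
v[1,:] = [79.31, -54.56, -55.78]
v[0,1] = 98.83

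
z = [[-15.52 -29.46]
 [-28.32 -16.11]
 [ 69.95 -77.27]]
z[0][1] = -29.46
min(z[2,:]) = -77.27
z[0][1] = -29.46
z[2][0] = 69.95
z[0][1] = -29.46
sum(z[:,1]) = -122.84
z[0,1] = -29.46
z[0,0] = -15.52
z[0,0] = -15.52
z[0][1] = -29.46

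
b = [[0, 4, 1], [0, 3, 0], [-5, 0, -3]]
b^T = [[0, 0, -5], [4, 3, 0], [1, 0, -3]]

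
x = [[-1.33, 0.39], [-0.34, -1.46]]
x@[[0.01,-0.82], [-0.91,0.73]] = [[-0.37, 1.38], [1.33, -0.79]]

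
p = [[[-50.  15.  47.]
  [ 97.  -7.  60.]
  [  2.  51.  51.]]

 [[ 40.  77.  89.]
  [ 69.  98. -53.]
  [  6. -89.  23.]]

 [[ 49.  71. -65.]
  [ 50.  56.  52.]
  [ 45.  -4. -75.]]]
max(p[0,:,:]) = 97.0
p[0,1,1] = -7.0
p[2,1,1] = 56.0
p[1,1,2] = -53.0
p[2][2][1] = -4.0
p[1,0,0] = 40.0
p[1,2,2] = 23.0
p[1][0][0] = 40.0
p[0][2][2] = 51.0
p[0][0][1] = 15.0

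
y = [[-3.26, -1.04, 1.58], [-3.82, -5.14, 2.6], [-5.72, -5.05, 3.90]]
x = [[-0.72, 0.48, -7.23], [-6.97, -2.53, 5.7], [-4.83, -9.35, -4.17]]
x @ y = [[41.87, 34.79, -28.09], [-0.22, -8.53, 4.64], [75.32, 74.14, -48.2]]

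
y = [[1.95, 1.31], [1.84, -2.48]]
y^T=[[1.95, 1.84], [1.31, -2.48]]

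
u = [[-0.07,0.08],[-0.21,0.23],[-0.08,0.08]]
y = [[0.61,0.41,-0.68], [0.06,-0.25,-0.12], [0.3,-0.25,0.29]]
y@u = [[-0.07, 0.09], [0.06, -0.06], [0.01, -0.01]]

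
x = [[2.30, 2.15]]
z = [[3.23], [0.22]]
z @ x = [[7.43, 6.94], [0.51, 0.47]]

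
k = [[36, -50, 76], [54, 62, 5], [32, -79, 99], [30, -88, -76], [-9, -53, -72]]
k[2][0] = 32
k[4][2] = -72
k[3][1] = -88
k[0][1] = -50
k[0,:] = [36, -50, 76]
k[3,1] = -88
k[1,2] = 5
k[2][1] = -79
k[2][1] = -79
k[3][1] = -88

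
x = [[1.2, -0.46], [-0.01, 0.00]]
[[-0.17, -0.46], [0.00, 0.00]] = x@[[-0.29, -0.29], [-0.39, 0.24]]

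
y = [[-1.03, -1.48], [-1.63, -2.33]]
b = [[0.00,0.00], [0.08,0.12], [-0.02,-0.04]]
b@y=[[0.00, 0.00],[-0.28, -0.4],[0.09, 0.12]]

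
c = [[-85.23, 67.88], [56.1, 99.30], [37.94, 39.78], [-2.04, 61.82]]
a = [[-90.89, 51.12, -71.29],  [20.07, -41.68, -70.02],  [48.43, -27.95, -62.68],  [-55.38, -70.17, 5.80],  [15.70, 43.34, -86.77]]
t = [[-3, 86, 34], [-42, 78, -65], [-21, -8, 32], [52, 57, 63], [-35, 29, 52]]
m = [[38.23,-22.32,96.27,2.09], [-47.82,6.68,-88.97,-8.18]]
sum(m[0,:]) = 114.27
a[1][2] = -70.02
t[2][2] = 32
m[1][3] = -8.18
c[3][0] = -2.04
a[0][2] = -71.29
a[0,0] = -90.89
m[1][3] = -8.18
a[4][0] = 15.7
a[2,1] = -27.95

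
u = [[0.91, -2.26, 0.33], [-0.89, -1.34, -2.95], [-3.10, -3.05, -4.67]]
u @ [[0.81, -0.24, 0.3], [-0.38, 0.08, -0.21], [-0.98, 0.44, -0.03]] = [[1.27, -0.25, 0.74], [2.68, -1.19, 0.1], [3.22, -1.55, -0.15]]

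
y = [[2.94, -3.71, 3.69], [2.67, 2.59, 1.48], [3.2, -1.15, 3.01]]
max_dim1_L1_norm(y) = 10.34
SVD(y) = [[-0.77,  0.39,  -0.5], [-0.22,  -0.9,  -0.37], [-0.6,  -0.18,  0.78]] @ diag([7.502213401809046, 4.048122838650712, 0.05740694131568805]) @ [[-0.64, 0.4, -0.66], [-0.45, -0.89, -0.10], [0.63, -0.23, -0.74]]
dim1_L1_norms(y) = [10.34, 6.74, 7.36]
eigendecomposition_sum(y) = [[-0.03-0.00j,(-0.02+0j),(0.04-0j)], [0.01+0.00j,0.01-0.00j,(-0.02+0j)], [(0.03+0j),0.02-0.00j,-0.05+0.00j]] + [[(1.48+0.45j),-1.84+1.79j,(1.82-0.15j)], [(1.33-1.63j),1.29+3.23j,0.75-2.36j], [1.58-0.47j,(-0.59+2.68j),1.53-1.21j]] + [[(1.48-0.45j), (-1.84-1.79j), (1.82+0.15j)], [1.33+1.63j, 1.29-3.23j, 0.75+2.36j], [(1.58+0.47j), -0.59-2.68j, (1.53+1.21j)]]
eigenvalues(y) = [(-0.07+0j), (4.31+2.48j), (4.31-2.48j)]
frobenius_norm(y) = 8.52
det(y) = -1.74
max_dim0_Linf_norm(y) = 3.71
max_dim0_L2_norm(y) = 5.1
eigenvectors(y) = [[(0.63+0j), (-0.19-0.46j), -0.19+0.46j], [(-0.22+0j), -0.68+0.00j, -0.68-0.00j], [-0.74+0.00j, (-0.44-0.3j), -0.44+0.30j]]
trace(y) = 8.54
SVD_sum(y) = [[3.68,-2.30,3.83],  [1.05,-0.65,1.09],  [2.85,-1.78,2.97]] + [[-0.72, -1.42, -0.16],[1.64, 3.24, 0.37],[0.32, 0.64, 0.07]] + [[-0.02, 0.01, 0.02],[-0.01, 0.0, 0.02],[0.03, -0.01, -0.03]]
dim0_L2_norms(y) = [5.1, 4.67, 4.99]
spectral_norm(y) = 7.50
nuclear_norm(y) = 11.61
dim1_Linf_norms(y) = [3.71, 2.67, 3.2]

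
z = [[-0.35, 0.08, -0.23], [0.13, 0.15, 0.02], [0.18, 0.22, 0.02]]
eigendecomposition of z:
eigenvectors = [[-0.90, -0.29, -0.48], [0.25, 0.56, 0.30], [0.35, 0.78, 0.82]]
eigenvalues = [-0.28, 0.11, -0.01]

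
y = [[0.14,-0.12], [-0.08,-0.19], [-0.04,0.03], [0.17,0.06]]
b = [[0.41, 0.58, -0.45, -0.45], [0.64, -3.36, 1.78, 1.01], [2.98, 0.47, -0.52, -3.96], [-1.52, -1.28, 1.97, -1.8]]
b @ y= [[-0.05, -0.20],  [0.46, 0.68],  [-0.27, -0.70],  [-0.50, 0.38]]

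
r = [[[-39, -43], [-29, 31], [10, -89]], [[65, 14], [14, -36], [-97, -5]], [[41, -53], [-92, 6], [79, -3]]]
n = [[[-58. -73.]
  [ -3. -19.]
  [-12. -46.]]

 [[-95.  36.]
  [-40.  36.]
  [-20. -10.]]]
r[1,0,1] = 14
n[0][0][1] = -73.0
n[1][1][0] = -40.0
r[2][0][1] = -53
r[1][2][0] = -97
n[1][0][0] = -95.0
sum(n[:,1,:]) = -26.0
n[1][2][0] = -20.0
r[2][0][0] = 41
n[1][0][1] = 36.0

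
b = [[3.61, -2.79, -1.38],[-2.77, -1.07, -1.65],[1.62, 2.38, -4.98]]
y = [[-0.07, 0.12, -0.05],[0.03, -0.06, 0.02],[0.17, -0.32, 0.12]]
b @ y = [[-0.57, 1.04, -0.40],  [-0.12, 0.26, -0.08],  [-0.89, 1.65, -0.63]]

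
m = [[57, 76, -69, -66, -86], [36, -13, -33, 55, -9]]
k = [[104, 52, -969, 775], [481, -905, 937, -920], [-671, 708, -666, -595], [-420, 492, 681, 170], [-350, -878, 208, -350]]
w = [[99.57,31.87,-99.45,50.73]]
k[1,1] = -905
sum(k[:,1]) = -531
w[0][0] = 99.57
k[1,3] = -920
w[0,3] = 50.73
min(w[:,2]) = -99.45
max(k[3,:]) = 681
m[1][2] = -33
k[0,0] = 104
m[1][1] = -13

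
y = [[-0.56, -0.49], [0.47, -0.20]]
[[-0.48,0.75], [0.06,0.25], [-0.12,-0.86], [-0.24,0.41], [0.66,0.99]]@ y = [[0.62, 0.09],[0.08, -0.08],[-0.34, 0.23],[0.33, 0.04],[0.10, -0.52]]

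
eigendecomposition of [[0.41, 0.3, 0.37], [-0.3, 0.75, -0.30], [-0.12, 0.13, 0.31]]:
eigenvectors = [[(0.75+0j), 0.75-0.00j, (-0.82+0j)],[(0.18+0.59j), 0.18-0.59j, (-0.46+0j)],[(0.08+0.23j), 0.08-0.23j, 0.33+0.00j]]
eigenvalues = [(0.52+0.35j), (0.52-0.35j), (0.43+0j)]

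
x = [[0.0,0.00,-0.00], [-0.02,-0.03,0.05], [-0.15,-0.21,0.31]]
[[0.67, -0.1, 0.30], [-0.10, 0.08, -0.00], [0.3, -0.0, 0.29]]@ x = [[-0.04, -0.06, 0.09], [-0.0, -0.00, 0.0], [-0.04, -0.06, 0.09]]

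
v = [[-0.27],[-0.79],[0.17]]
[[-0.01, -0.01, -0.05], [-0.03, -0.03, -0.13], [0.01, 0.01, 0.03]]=v @ [[0.04, 0.04, 0.17]]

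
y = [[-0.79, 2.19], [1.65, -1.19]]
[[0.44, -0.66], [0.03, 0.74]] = y@ [[0.22, 0.31], [0.28, -0.19]]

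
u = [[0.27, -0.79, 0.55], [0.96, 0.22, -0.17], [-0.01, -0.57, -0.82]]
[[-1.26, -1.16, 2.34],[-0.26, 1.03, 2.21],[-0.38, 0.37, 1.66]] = u @ [[-0.6, 0.67, 2.76], [1.16, 0.93, -2.33], [-0.33, -1.1, -0.44]]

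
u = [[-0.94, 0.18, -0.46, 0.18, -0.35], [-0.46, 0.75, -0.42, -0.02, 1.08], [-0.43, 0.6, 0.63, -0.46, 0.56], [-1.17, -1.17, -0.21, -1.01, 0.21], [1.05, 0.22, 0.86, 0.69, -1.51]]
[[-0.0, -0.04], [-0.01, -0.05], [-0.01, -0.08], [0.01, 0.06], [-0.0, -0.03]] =u @ [[0.00, 0.03], [-0.01, -0.1], [-0.00, -0.02], [0.00, 0.03], [0.0, 0.03]]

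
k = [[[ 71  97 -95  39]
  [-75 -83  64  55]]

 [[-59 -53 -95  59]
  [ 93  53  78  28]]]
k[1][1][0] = 93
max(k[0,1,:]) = 64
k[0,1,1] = -83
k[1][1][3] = 28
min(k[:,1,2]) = 64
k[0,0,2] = -95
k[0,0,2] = -95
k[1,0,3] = 59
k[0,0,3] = 39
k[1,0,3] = 59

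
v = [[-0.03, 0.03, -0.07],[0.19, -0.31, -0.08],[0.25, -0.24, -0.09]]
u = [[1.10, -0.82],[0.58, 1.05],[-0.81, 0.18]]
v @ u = [[0.04, 0.04],  [0.09, -0.5],  [0.21, -0.47]]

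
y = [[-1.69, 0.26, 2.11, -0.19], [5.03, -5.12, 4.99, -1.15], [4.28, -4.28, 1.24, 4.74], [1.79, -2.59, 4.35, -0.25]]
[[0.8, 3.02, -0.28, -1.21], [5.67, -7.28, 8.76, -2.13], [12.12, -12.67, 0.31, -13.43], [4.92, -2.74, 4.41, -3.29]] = y@[[0.70, -1.51, 0.99, 0.20], [0.22, 0.27, 0.03, 0.48], [1.08, 0.09, 0.57, -0.69], [1.84, -1.09, -0.95, -2.4]]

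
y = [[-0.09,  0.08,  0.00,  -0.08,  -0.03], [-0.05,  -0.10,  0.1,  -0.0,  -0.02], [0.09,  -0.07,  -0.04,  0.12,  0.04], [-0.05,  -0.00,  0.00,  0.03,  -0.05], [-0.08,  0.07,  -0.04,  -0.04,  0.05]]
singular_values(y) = [0.25, 0.16, 0.07, 0.07, 0.0]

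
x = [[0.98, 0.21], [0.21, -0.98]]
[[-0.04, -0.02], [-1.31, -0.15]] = x @ [[-0.31,-0.05], [1.27,0.14]]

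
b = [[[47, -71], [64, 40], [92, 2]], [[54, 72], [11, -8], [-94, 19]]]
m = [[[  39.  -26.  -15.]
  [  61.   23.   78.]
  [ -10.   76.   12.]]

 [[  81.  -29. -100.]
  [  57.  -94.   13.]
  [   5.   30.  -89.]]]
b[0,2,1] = 2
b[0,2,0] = 92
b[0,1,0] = 64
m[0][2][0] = -10.0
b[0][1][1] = 40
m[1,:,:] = [[81.0, -29.0, -100.0], [57.0, -94.0, 13.0], [5.0, 30.0, -89.0]]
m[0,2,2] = 12.0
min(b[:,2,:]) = -94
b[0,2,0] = 92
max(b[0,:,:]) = 92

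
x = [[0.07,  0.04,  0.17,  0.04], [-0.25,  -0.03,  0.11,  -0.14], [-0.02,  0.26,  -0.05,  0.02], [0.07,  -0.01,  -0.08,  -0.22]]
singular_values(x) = [0.32, 0.26, 0.26, 0.16]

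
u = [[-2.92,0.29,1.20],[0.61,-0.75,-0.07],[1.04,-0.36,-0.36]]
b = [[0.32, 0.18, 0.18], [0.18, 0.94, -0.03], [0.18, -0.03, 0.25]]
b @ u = [[-0.64,-0.11,0.31], [0.02,-0.64,0.16], [-0.28,-0.02,0.13]]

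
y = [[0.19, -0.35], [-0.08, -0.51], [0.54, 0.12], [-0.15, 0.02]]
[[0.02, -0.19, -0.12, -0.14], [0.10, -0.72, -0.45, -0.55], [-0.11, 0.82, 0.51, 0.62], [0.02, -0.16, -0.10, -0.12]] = y@[[-0.17,1.25,0.78,0.95], [-0.16,1.21,0.76,0.92]]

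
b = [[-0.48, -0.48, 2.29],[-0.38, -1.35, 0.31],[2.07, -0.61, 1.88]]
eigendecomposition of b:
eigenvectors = [[-0.53, 0.68, -0.05],  [-0.01, 0.68, 0.97],  [-0.85, -0.27, 0.22]]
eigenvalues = [3.17, -1.85, -1.26]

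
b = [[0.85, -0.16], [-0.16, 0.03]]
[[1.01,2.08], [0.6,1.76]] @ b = [[0.53, -0.1],  [0.23, -0.04]]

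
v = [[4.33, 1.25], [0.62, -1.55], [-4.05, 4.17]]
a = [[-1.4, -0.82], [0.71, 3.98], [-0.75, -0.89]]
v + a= [[2.93, 0.43], [1.33, 2.43], [-4.8, 3.28]]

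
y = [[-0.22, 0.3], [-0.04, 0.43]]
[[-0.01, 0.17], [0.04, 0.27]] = y @[[0.2, 0.11], [0.11, 0.64]]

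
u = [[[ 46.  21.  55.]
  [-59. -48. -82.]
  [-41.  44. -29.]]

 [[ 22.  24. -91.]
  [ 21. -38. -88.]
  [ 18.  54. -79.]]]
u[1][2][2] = -79.0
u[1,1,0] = 21.0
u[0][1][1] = -48.0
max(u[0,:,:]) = 55.0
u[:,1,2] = [-82.0, -88.0]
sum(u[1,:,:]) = -157.0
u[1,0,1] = 24.0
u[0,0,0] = 46.0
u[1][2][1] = 54.0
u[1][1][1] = -38.0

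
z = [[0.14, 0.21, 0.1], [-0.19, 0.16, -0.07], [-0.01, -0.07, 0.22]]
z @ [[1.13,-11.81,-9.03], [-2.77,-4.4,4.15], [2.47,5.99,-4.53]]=[[-0.18, -1.98, -0.85], [-0.83, 1.12, 2.7], [0.73, 1.74, -1.2]]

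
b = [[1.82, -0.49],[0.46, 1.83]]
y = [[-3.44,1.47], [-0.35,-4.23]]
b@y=[[-6.09, 4.75],[-2.22, -7.06]]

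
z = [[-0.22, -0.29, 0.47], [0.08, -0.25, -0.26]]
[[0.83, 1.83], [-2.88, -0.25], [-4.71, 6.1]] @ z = [[-0.04, -0.70, -0.09], [0.61, 0.9, -1.29], [1.52, -0.16, -3.8]]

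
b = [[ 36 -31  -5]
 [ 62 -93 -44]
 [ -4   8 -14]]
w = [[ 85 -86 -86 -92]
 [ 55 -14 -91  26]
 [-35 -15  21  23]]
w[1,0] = 55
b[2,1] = 8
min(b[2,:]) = -14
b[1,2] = -44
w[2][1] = -15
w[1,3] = 26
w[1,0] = 55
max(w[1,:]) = 55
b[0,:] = [36, -31, -5]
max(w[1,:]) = 55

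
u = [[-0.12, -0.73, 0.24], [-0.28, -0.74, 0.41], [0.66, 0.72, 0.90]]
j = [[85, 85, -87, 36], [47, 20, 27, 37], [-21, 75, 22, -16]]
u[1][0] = -0.275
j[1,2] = 27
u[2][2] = 0.903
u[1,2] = 0.414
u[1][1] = -0.745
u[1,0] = -0.275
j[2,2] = 22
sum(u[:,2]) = 1.552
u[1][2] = 0.414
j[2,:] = [-21, 75, 22, -16]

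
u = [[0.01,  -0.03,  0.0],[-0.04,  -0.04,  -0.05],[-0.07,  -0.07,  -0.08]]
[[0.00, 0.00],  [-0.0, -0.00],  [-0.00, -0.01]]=u@[[0.05, 0.17],  [-0.03, -0.08],  [-0.01, -0.0]]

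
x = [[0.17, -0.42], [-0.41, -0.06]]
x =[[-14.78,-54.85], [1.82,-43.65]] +[[14.95, 54.43], [-2.23, 43.59]]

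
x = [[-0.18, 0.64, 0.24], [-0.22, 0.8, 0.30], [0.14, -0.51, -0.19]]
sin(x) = [[-0.17, 0.62, 0.23], [-0.21, 0.78, 0.29], [0.14, -0.49, -0.18]]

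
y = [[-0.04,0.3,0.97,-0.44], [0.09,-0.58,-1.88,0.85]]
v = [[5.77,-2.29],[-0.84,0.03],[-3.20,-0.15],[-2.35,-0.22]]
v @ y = [[-0.44, 3.06, 9.9, -4.49], [0.04, -0.27, -0.87, 0.40], [0.11, -0.87, -2.82, 1.28], [0.07, -0.58, -1.87, 0.85]]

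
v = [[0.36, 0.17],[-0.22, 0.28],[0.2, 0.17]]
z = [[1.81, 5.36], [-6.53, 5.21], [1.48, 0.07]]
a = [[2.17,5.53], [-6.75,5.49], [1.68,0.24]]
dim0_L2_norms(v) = [0.47, 0.37]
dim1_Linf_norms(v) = [0.36, 0.28, 0.2]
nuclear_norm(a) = 14.70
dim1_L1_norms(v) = [0.53, 0.5, 0.37]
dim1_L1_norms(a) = [7.7, 12.24, 1.92]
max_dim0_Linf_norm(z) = 6.53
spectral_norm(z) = 8.75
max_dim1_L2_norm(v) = 0.4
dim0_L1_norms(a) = [10.6, 11.26]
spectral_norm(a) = 9.05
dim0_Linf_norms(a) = [6.75, 5.53]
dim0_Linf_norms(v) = [0.36, 0.28]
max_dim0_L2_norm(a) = 7.8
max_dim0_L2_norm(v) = 0.47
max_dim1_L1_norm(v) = 0.53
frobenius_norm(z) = 10.20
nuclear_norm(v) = 0.83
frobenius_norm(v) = 0.60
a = v + z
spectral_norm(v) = 0.48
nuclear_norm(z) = 13.99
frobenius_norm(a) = 10.67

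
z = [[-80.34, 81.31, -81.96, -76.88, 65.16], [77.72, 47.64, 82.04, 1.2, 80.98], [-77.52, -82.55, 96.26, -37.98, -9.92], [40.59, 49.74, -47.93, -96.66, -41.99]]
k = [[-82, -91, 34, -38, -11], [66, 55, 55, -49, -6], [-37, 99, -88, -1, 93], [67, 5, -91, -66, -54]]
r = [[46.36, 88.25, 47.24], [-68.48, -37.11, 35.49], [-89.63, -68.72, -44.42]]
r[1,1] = -37.11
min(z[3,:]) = -96.66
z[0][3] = -76.88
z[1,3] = 1.2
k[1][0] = 66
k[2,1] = 99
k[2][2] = -88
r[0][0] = 46.36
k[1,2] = 55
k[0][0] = -82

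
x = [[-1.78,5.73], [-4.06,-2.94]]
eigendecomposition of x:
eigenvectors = [[(0.77+0j), (0.77-0j)], [-0.08+0.64j, (-0.08-0.64j)]]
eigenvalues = [(-2.36+4.79j), (-2.36-4.79j)]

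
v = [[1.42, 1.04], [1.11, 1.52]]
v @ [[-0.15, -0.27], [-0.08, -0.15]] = [[-0.30,-0.54],  [-0.29,-0.53]]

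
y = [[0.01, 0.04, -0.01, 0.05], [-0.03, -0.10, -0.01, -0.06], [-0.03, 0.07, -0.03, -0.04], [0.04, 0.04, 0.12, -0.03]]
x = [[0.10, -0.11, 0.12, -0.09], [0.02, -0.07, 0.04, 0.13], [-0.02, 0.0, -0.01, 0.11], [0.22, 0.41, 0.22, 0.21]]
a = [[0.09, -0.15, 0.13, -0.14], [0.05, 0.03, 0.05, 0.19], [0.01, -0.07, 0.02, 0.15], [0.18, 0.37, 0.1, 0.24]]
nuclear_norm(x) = 0.95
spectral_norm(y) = 0.15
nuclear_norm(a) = 0.97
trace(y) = -0.15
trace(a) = 0.38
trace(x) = 0.23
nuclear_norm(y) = 0.37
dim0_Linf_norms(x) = [0.22, 0.41, 0.22, 0.21]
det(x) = -0.00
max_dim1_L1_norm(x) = 1.06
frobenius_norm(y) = 0.21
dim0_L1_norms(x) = [0.36, 0.59, 0.39, 0.54]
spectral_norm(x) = 0.56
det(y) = 0.00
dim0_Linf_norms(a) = [0.18, 0.37, 0.13, 0.24]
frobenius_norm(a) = 0.61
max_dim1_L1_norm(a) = 0.89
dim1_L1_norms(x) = [0.42, 0.26, 0.14, 1.06]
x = y + a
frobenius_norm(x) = 0.62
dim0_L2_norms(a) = [0.21, 0.41, 0.17, 0.37]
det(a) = 0.00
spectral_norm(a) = 0.53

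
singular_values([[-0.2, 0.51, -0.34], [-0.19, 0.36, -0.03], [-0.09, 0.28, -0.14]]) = [0.81, 0.17, 0.02]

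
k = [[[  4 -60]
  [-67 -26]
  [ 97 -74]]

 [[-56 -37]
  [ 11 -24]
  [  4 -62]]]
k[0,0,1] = -60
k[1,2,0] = 4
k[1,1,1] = -24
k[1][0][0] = -56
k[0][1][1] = -26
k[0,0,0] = 4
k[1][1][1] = -24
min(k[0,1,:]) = -67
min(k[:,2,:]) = -74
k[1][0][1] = -37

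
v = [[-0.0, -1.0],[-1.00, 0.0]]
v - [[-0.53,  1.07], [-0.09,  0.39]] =[[0.53,-2.07], [-0.91,-0.39]]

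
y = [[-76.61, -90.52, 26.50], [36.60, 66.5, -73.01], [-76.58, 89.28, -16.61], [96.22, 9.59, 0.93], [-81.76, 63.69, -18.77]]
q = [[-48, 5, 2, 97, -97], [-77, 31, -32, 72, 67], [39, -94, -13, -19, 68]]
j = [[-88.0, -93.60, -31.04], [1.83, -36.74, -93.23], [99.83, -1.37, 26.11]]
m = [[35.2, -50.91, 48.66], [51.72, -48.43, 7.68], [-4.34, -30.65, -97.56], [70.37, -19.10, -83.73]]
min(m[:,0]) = -4.34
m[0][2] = 48.66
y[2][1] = 89.28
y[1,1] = 66.5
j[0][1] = -93.6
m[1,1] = -48.43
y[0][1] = -90.52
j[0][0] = -88.0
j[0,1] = -93.6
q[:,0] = [-48, -77, 39]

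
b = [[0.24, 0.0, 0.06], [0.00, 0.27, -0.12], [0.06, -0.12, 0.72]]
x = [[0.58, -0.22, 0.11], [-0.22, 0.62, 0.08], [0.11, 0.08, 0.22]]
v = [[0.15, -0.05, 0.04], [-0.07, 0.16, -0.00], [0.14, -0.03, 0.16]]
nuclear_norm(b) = 1.23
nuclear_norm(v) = 0.49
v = b @ x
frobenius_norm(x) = 0.95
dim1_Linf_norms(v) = [0.15, 0.16, 0.16]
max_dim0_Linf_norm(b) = 0.72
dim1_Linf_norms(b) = [0.24, 0.27, 0.72]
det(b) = 0.04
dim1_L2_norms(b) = [0.25, 0.3, 0.73]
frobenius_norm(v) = 0.32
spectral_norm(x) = 0.82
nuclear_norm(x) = 1.42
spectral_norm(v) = 0.28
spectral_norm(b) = 0.76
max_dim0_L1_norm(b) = 0.9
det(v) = 0.00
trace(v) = 0.47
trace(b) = 1.23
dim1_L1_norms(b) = [0.3, 0.39, 0.9]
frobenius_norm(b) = 0.83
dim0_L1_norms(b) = [0.3, 0.39, 0.9]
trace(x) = 1.42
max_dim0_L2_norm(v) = 0.22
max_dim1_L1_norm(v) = 0.33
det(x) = 0.05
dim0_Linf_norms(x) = [0.58, 0.62, 0.22]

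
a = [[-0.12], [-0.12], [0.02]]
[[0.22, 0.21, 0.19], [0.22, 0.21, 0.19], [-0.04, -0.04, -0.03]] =a @ [[-1.85, -1.76, -1.59]]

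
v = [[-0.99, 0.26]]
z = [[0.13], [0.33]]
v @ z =[[-0.04]]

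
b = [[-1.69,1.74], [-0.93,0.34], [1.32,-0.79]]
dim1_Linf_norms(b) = [1.74, 0.93, 1.32]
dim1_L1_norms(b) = [3.43, 1.27, 2.11]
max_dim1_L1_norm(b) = 3.43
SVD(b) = [[-0.80, 0.56], [-0.31, -0.68], [0.51, 0.47]] @ diag([2.999631047068087, 0.4826112114997064]) @ [[0.77, -0.64],[0.64, 0.77]]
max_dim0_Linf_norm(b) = 1.74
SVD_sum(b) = [[-1.86, 1.53], [-0.72, 0.59], [1.18, -0.97]] + [[0.17,0.21], [-0.21,-0.25], [0.14,0.18]]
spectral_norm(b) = 3.00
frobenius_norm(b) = 3.04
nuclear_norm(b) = 3.48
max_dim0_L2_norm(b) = 2.34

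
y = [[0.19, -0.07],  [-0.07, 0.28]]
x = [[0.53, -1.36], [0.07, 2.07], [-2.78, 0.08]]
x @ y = [[0.2, -0.42], [-0.13, 0.57], [-0.53, 0.22]]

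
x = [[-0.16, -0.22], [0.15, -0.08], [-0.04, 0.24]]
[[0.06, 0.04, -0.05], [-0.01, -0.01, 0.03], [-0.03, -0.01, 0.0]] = x@[[-0.16, -0.14, 0.25],[-0.17, -0.08, 0.05]]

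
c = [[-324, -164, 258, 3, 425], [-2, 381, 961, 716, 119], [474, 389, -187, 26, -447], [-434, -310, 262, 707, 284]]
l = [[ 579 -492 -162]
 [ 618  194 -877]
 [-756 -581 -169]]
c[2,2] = -187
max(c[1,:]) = 961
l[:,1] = [-492, 194, -581]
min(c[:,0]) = -434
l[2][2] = -169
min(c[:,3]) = 3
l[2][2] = -169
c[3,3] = 707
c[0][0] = -324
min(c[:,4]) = -447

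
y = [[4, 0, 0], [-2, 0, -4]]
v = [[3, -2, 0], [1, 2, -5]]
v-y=[[-1, -2, 0], [3, 2, -1]]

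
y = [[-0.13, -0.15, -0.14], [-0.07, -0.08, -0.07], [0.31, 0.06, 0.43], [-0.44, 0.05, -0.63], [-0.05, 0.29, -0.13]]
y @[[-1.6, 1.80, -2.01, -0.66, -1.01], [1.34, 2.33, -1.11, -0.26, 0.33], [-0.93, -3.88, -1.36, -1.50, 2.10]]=[[0.14, -0.04, 0.62, 0.33, -0.21], [0.07, -0.04, 0.32, 0.17, -0.10], [-0.82, -0.97, -1.27, -0.87, 0.61], [1.36, 1.77, 1.69, 1.22, -0.86], [0.59, 1.09, -0.04, 0.15, -0.13]]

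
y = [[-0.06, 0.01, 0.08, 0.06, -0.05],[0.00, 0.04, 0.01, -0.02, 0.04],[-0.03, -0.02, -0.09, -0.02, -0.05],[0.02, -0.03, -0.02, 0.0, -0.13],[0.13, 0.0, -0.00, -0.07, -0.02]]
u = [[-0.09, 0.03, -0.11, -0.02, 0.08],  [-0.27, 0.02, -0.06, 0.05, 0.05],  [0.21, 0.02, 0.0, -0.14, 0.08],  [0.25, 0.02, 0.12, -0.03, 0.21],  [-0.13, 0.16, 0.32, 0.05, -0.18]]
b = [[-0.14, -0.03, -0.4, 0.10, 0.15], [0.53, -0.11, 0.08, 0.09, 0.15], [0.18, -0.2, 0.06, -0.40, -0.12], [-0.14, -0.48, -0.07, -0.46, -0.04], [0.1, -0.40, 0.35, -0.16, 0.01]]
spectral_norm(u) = 0.51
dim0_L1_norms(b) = [1.09, 1.22, 0.96, 1.21, 0.47]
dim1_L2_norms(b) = [0.46, 0.57, 0.5, 0.68, 0.56]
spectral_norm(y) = 0.18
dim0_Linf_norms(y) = [0.13, 0.04, 0.09, 0.07, 0.13]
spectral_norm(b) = 0.92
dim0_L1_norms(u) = [0.95, 0.25, 0.61, 0.29, 0.6]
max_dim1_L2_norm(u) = 0.42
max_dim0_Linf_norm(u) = 0.32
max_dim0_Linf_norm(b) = 0.53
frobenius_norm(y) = 0.27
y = b @ u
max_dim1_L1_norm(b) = 1.19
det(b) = -0.00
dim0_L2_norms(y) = [0.15, 0.05, 0.12, 0.1, 0.15]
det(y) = -0.00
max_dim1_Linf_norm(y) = 0.13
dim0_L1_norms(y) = [0.24, 0.1, 0.2, 0.17, 0.29]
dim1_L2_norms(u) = [0.17, 0.29, 0.27, 0.35, 0.42]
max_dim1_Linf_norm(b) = 0.53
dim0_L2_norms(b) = [0.6, 0.67, 0.55, 0.64, 0.25]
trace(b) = -0.64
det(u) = -0.00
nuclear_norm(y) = 0.50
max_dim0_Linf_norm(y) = 0.13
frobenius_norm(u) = 0.69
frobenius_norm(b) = 1.26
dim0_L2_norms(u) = [0.45, 0.17, 0.36, 0.16, 0.3]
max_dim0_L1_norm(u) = 0.95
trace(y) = -0.13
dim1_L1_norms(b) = [0.82, 0.96, 0.96, 1.19, 1.02]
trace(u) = -0.28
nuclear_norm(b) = 2.33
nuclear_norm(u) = 1.26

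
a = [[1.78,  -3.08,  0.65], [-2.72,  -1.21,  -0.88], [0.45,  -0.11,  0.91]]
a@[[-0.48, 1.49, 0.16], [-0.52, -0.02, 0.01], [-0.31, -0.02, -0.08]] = [[0.55, 2.7, 0.20], [2.21, -4.01, -0.38], [-0.44, 0.65, -0.00]]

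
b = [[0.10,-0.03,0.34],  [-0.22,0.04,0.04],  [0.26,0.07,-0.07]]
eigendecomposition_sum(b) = [[-0.11, -0.04, 0.16], [-0.08, -0.03, 0.11], [0.14, 0.05, -0.19]] + [[0.22,0.03,0.2], [-0.16,-0.02,-0.15], [0.12,0.02,0.11]] + [[-0.01, -0.02, -0.02], [0.02, 0.09, 0.07], [0.00, 0.01, 0.01]]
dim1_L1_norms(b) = [0.47, 0.3, 0.4]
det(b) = -0.01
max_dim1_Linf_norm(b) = 0.34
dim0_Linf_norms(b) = [0.26, 0.07, 0.34]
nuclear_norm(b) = 0.78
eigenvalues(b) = [-0.33, 0.31, 0.09]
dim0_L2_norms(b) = [0.35, 0.09, 0.35]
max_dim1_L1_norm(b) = 0.47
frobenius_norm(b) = 0.51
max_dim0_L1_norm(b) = 0.58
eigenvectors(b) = [[0.58, 0.74, -0.21], [0.42, -0.54, 0.97], [-0.7, 0.41, 0.09]]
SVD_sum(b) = [[0.23, -0.01, 0.18], [-0.11, 0.0, -0.09], [0.12, -0.00, 0.10]] + [[-0.13, -0.03, 0.16], [-0.1, -0.02, 0.13], [0.14, 0.03, -0.17]] + [[-0.0,0.00,0.00], [-0.00,0.06,0.01], [-0.0,0.05,0.01]]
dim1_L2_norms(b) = [0.36, 0.23, 0.28]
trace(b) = 0.07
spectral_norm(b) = 0.36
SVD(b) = [[-0.80, -0.59, 0.06],[0.41, -0.47, 0.78],[-0.43, 0.65, 0.62]] @ diag([0.36249499558863046, 0.34451661770491177, 0.07352331805873975]) @ [[-0.78, 0.03, -0.63], [0.62, 0.13, -0.77], [-0.06, 0.99, 0.12]]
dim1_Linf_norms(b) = [0.34, 0.22, 0.26]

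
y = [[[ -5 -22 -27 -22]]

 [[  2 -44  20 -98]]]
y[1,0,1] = -44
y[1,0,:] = [2, -44, 20, -98]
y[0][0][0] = -5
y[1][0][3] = -98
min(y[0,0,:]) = -27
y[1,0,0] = 2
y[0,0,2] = -27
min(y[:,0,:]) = -98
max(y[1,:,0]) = 2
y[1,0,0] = 2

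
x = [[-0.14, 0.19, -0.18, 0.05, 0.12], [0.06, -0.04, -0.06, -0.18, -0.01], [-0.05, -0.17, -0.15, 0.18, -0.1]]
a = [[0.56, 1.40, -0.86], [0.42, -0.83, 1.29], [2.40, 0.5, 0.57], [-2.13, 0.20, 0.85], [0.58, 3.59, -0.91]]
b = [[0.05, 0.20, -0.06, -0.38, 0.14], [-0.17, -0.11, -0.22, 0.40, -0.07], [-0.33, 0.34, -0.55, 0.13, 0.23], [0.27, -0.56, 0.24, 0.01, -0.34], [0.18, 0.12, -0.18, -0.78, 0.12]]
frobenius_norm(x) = 0.49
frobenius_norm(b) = 1.52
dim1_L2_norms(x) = [0.32, 0.2, 0.31]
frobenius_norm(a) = 5.59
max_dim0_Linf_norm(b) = 0.78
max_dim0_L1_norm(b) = 1.7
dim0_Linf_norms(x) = [0.14, 0.19, 0.18, 0.18, 0.12]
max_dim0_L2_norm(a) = 3.98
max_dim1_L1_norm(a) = 5.08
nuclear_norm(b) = 2.46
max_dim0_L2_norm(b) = 0.96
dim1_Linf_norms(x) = [0.19, 0.18, 0.18]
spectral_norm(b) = 1.08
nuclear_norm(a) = 9.03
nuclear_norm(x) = 0.83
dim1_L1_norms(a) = [2.82, 2.54, 3.47, 3.18, 5.08]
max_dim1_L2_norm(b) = 0.84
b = a @ x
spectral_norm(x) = 0.33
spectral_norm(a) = 4.38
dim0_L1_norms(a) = [6.09, 6.52, 4.48]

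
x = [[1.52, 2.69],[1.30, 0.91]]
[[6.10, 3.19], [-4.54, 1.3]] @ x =[[13.42, 19.31], [-5.21, -11.03]]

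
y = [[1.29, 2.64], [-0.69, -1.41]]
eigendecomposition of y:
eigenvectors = [[0.89, -0.89], [-0.45, 0.46]]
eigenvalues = [-0.03, -0.09]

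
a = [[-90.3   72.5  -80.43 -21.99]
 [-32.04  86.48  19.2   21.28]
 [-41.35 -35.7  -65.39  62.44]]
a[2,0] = -41.35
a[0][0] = -90.3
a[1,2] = 19.2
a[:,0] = [-90.3, -32.04, -41.35]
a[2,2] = -65.39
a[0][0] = -90.3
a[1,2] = 19.2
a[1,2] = 19.2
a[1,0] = -32.04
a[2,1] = -35.7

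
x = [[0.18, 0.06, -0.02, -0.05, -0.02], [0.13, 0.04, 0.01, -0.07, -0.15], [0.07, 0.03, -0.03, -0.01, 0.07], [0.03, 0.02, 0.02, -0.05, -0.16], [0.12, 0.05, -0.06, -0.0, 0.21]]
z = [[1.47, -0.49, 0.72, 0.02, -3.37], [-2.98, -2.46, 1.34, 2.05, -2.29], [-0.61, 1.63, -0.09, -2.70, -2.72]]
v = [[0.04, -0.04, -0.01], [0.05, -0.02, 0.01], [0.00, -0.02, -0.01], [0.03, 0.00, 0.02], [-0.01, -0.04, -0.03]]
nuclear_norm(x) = 0.64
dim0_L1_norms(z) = [5.06, 4.58, 2.15, 4.77, 8.38]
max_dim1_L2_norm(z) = 5.12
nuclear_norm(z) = 12.74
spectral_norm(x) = 0.32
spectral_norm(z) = 5.34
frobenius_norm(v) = 0.10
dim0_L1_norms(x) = [0.53, 0.2, 0.14, 0.18, 0.61]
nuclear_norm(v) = 0.15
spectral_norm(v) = 0.08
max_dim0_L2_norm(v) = 0.07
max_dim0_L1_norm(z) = 8.38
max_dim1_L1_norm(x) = 0.44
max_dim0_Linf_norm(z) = 3.37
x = v @ z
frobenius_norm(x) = 0.44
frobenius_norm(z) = 7.63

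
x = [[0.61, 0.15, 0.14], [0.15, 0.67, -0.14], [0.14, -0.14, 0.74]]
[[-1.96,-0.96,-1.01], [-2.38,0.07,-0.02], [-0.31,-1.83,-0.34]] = x@[[-2.31, -1.01, -1.73], [-3.16, -0.15, 0.35], [-0.58, -2.31, -0.07]]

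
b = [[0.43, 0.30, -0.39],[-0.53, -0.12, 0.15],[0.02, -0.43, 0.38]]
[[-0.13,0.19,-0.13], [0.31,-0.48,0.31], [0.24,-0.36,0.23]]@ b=[[-0.16, -0.01, 0.03], [0.39, 0.02, -0.08], [0.30, 0.02, -0.06]]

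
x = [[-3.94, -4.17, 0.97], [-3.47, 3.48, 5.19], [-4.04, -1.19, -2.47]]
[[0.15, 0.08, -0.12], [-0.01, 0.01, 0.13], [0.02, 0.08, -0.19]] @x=[[-0.38, -0.20, 0.86],  [-0.52, -0.08, -0.28],  [0.41, 0.42, 0.90]]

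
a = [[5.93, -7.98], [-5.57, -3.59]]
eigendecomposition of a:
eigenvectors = [[0.92, 0.52], [-0.4, 0.85]]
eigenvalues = [9.36, -7.02]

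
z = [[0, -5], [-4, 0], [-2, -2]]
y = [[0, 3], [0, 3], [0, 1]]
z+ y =[[0, -2], [-4, 3], [-2, -1]]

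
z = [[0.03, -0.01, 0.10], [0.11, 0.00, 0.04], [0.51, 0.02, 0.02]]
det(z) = 0.000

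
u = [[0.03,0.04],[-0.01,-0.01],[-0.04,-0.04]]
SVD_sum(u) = [[0.03, 0.04], [-0.01, -0.01], [-0.04, -0.04]] + [[-0.0, 0.0], [-0.00, 0.0], [-0.0, 0.0]]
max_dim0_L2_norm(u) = 0.06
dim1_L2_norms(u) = [0.05, 0.01, 0.06]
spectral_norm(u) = 0.08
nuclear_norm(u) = 0.08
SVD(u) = [[-0.65,-0.76], [0.18,-0.16], [0.74,-0.63]] @ diag([0.07662274031771316, 0.005381046943141636]) @ [[-0.66, -0.75], [0.75, -0.66]]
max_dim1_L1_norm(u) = 0.08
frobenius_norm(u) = 0.08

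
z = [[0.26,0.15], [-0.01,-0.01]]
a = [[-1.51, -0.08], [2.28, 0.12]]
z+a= [[-1.25,0.07], [2.27,0.11]]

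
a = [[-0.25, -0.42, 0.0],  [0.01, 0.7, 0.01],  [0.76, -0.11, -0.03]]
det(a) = 0.002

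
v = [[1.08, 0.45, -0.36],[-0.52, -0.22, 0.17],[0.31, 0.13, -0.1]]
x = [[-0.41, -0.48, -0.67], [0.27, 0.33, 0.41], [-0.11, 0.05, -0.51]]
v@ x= [[-0.28,-0.39,-0.36], [0.14,0.19,0.17], [-0.08,-0.11,-0.1]]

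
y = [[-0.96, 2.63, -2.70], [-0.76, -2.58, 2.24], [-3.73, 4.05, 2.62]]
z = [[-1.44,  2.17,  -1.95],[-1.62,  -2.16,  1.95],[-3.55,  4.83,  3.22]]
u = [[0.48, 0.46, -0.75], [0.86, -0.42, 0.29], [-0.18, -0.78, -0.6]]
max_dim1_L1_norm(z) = 11.6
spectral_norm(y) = 6.36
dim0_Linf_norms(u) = [0.86, 0.78, 0.75]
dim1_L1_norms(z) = [5.56, 5.73, 11.6]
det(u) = 1.00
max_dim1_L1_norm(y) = 10.4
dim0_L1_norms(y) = [5.45, 9.26, 7.56]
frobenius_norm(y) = 8.03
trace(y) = -0.92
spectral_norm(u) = 1.00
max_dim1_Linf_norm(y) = 4.05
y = z + u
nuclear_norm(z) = 12.78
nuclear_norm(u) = 3.00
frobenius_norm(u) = 1.73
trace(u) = -0.54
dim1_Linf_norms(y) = [2.7, 2.58, 4.05]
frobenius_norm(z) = 8.24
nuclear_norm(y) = 12.23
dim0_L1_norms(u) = [1.52, 1.66, 1.64]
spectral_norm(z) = 6.97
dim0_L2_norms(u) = [1.0, 1.0, 1.0]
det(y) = 32.75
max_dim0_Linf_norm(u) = 0.86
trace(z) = -0.38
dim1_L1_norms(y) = [6.29, 5.58, 10.4]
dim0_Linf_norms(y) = [3.73, 4.05, 2.7]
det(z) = 50.09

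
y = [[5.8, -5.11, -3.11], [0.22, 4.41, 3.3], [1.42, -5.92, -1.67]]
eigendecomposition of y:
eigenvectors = [[(-0.95+0j), (-0.36+0.29j), -0.36-0.29j], [-0.29+0.00j, 0.34+0.45j, (0.34-0.45j)], [(0.06+0j), -0.68+0.00j, (-0.68-0j)]]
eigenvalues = [(4.44+0j), (2.05+3.34j), (2.05-3.34j)]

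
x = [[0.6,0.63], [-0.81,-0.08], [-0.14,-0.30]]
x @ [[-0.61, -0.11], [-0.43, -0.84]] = [[-0.64, -0.6],[0.53, 0.16],[0.21, 0.27]]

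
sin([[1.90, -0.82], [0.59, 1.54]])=[[1.19, 0.13], [-0.09, 1.25]]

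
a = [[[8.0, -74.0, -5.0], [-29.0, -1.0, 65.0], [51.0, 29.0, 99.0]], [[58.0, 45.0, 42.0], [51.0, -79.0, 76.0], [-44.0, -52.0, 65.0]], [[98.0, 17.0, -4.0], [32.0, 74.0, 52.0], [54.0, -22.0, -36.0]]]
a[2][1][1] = 74.0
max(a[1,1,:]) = 76.0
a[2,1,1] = 74.0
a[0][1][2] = 65.0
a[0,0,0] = 8.0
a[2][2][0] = 54.0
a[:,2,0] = [51.0, -44.0, 54.0]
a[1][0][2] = 42.0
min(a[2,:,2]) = -36.0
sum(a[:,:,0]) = 279.0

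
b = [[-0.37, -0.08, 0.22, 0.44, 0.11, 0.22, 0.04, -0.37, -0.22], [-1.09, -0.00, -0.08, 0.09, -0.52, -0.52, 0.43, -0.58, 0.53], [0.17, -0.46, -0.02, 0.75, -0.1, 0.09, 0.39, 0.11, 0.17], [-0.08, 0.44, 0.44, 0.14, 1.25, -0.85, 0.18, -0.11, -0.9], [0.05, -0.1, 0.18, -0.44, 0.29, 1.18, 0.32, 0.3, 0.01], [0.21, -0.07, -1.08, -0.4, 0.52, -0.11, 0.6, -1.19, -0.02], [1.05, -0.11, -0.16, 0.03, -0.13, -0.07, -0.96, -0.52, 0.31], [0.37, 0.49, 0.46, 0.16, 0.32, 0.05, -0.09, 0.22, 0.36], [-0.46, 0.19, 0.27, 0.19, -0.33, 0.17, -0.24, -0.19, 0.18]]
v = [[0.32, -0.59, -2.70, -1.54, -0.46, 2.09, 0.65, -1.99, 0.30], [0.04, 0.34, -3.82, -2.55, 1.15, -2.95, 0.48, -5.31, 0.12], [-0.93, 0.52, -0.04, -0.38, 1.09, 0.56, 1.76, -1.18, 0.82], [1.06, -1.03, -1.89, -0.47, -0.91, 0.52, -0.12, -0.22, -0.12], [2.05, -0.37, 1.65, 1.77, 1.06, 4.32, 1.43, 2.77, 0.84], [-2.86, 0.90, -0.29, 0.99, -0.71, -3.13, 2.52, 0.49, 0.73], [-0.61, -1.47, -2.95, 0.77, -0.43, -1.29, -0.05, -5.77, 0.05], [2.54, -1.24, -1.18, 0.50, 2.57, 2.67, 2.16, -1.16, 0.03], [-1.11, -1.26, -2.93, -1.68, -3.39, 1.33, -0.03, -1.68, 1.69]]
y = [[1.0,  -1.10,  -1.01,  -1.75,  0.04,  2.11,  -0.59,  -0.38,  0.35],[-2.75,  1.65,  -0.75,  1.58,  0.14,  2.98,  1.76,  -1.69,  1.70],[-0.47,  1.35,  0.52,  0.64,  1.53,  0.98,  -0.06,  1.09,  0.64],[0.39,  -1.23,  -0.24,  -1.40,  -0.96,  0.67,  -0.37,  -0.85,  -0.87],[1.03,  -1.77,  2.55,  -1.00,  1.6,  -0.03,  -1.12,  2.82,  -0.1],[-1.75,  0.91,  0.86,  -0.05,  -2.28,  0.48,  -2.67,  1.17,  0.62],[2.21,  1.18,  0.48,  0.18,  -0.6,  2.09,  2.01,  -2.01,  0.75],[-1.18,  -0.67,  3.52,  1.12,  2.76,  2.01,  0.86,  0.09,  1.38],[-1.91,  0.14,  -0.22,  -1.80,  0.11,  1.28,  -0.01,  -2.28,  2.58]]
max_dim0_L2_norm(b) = 1.69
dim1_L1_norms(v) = [10.64, 16.76, 7.28, 6.34, 16.26, 12.62, 13.39, 14.05, 15.1]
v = y @ b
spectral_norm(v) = 11.75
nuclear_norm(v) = 36.80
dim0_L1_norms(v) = [11.52, 7.72, 17.45, 10.65, 11.77, 18.86, 9.2, 20.57, 4.7]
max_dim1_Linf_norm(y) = 3.52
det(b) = 0.01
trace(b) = -0.63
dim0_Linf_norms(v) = [2.86, 1.47, 3.82, 2.55, 3.39, 4.32, 2.52, 5.77, 1.69]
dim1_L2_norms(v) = [4.38, 7.73, 2.82, 2.67, 6.36, 5.24, 6.85, 5.42, 5.76]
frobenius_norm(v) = 16.47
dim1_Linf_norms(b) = [0.44, 1.09, 0.75, 1.25, 1.18, 1.19, 1.05, 0.49, 0.46]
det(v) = 72.10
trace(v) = -1.44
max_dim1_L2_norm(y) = 5.58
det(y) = 6352.14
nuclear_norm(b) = 10.55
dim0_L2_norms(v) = [4.75, 2.83, 6.85, 4.13, 4.84, 7.26, 4.1, 8.89, 2.21]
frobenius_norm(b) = 4.13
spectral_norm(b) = 2.08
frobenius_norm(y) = 13.01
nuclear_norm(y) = 32.64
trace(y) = 8.53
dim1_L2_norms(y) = [3.37, 5.58, 2.76, 2.58, 4.84, 4.35, 4.46, 5.46, 4.52]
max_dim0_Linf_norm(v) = 5.77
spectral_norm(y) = 7.72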